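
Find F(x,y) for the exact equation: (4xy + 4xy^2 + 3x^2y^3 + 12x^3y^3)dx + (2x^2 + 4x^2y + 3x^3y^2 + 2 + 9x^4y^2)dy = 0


Check exactness: ∂M/∂y = 4x + 8xy + 9x^2y^2 + 36x^3y^2 and ∂N/∂x = 4x + 8xy + 9x^2y^2 + 36x^3y^2; equal, so the equation is exact.
Integrate M with respect to x (treating y as constant): ∫M dx = 2x^2y + 2x^2y^2 + x^3y^3 + 3x^4y^3 + h(y).
Differentiate w.r.t. y and set equal to N: the x-dependent terms already match, leaving h'(y) = 2. Integrate: h(y) = 2y.
So F(x,y) = 2x^2y + 2x^2y^2 + x^3y^3 + 2y + 3x^4y^3.
General solution: 2x^2y + 2x^2y^2 + x^3y^3 + 2y + 3x^4y^3 = C.


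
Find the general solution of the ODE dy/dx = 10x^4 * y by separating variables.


Separate variables: dy/y = 10x^4 dx.
Integrate: ln|y| = 2x^5 + C₀.
Exponentiate: y = Ce^(2x^5).


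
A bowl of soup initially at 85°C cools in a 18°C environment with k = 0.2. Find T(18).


Newton's law: dT/dt = -k(T - T_a) has solution T(t) = T_a + (T₀ - T_a)e^(-kt).
Plug in T_a = 18, T₀ = 85, k = 0.2, t = 18: T(18) = 18 + (67)e^(-3.60) ≈ 19.8°C.


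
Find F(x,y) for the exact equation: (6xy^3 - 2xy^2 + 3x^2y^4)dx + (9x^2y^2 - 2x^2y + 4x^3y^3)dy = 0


Check exactness: ∂M/∂y = 18xy^2 - 4xy + 12x^2y^3 and ∂N/∂x = 18xy^2 - 4xy + 12x^2y^3; equal, so the equation is exact.
Integrate M with respect to x (treating y as constant): ∫M dx = 3x^2y^3 - x^2y^2 + x^3y^4 + h(y).
Differentiate w.r.t. y and set equal to N: all terms match, so h'(y) = 0 and h is a constant absorbed into C.
General solution: 3x^2y^3 - x^2y^2 + x^3y^4 = C.


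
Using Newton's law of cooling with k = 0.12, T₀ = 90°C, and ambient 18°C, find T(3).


Newton's law: dT/dt = -k(T - T_a) has solution T(t) = T_a + (T₀ - T_a)e^(-kt).
Plug in T_a = 18, T₀ = 90, k = 0.12, t = 3: T(3) = 18 + (72)e^(-0.36) ≈ 68.2°C.


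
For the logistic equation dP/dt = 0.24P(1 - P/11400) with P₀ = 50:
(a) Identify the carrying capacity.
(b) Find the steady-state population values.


Logistic ODE dP/dt = 0.24P(1 - P/11400) has equilibria where dP/dt = 0, i.e. P = 0 or P = 11400.
The coefficient (1 - P/K) = 0 when P = K, identifying K = 11400 as the carrying capacity.
(a) K = 11400; (b) equilibria P = 0 and P = 11400.


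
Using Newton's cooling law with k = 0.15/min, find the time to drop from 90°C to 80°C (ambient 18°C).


From T(t) = T_a + (T₀ - T_a)e^(-kt), set T(t) = 80:
(80 - 18) / (90 - 18) = e^(-0.15t), so t = -ln(0.861)/0.15 ≈ 1.0 minutes.


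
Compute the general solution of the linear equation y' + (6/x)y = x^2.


P(x) = 6/x ⇒ μ = x^6.
(x^6 y)' = x^8 ⇒ x^6 y = x^9/(9) + C.
Solve for y: y = (1/9)x^3 + C/x^6.


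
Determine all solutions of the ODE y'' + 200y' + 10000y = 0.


Characteristic equation: r² + 200r + 10000 = 0, i.e. (r + 100)² = 0.
Repeated root r = -100; include an x factor for the second linearly independent solution.
General solution: y = (C₁ + C₂x)e^(-100x).


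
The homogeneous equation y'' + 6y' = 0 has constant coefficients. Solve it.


Characteristic equation: r² + 6r = 0.
Factor: (r + 6)(r - 0) = 0 ⇒ r = -6, 0 (distinct real).
General solution: y = C₁e^(-6x) + C₂.


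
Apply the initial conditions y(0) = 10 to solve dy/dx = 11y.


General solution of y' = 11y is y = Ce^(11x).
Apply y(0) = 10: C = 10.
Particular solution: y = 10e^(11x).


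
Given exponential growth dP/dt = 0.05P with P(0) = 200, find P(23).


The ODE dP/dt = 0.05P has solution P(t) = P(0)e^(0.05t).
Substitute P(0) = 200 and t = 23: P(23) = 200 e^(1.15) ≈ 632.


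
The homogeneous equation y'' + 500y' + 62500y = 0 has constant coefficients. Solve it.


Characteristic equation: r² + 500r + 62500 = 0, i.e. (r + 250)² = 0.
Repeated root r = -250; include an x factor for the second linearly independent solution.
General solution: y = (C₁ + C₂x)e^(-250x).


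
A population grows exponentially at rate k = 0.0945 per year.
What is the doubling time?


Exponential growth: P(t) = P₀ e^(0.0945t). Set P(t)/P₀ = 2: e^(0.0945t) = 2.
Solve: t = ln(2)/0.0945 ≈ 7.33 years.


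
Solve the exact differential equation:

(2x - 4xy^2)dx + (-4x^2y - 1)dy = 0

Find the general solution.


Check exactness: ∂M/∂y = -8xy and ∂N/∂x = -8xy; equal, so the equation is exact.
Integrate M with respect to x (treating y as constant): ∫M dx = x^2 - 2x^2y^2 + h(y).
Differentiate w.r.t. y and set equal to N: the x-dependent terms already match, leaving h'(y) = -1. Integrate: h(y) = -y.
So F(x,y) = x^2 - 2x^2y^2 - y.
General solution: x^2 - 2x^2y^2 - y = C.


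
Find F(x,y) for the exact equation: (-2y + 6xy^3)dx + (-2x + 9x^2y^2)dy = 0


Check exactness: ∂M/∂y = -2 + 18xy^2 and ∂N/∂x = -2 + 18xy^2; equal, so the equation is exact.
Integrate M with respect to x (treating y as constant): ∫M dx = -2xy + 3x^2y^3 + h(y).
Differentiate w.r.t. y and set equal to N: all terms match, so h'(y) = 0 and h is a constant absorbed into C.
General solution: -2xy + 3x^2y^3 = C.


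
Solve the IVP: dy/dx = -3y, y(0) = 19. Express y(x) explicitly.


General solution of y' = -3y is y = Ce^(-3x).
Apply y(0) = 19: C = 19.
Particular solution: y = 19e^(-3x).


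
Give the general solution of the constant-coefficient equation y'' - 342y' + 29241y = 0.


Characteristic equation: r² - 342r + 29241 = 0, i.e. (r - 171)² = 0.
Repeated root r = 171; include an x factor for the second linearly independent solution.
General solution: y = (C₁ + C₂x)e^(171x).


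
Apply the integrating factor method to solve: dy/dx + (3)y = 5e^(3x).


P(x) = 3 ⇒ μ = e^(3x).
(μ y)' = 5e^(6x) ⇒ μ y = (5/6)e^(6x) + C.
Divide by μ: y = (5/6)e^(3x) + Ce^(-3x).


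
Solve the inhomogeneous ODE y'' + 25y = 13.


Homogeneous part: r² + 25 = 0 ⇒ r = ±5i, so y_h = C₁cos(5x) + C₂sin(5x).
Try constant y_p = A; plug in: 25A = 13 ⇒ A = 13/25.
General solution: y = C₁cos(5x) + C₂sin(5x) + 13/25.


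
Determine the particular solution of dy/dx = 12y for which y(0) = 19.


General solution of y' = 12y is y = Ce^(12x).
Apply y(0) = 19: C = 19.
Particular solution: y = 19e^(12x).


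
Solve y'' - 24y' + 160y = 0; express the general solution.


Characteristic equation: r² - 24r + 160 = 0.
Discriminant is negative; roots r = 12 ± 4i (complex conjugate pair).
General solution uses e^(α x)(C₁ cos(β x) + C₂ sin(β x)): y = e^(12x)(C₁cos(4x) + C₂sin(4x)).


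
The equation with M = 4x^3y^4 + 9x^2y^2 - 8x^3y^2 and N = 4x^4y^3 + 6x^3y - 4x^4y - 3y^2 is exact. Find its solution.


Check exactness: ∂M/∂y = 16x^3y^3 + 18x^2y - 16x^3y and ∂N/∂x = 16x^3y^3 + 18x^2y - 16x^3y; equal, so the equation is exact.
Integrate M with respect to x (treating y as constant): ∫M dx = x^4y^4 + 3x^3y^2 - 2x^4y^2 + h(y).
Differentiate w.r.t. y and set equal to N: the x-dependent terms already match, leaving h'(y) = -3y^2. Integrate: h(y) = -y^3.
So F(x,y) = x^4y^4 + 3x^3y^2 - 2x^4y^2 - y^3.
General solution: x^4y^4 + 3x^3y^2 - 2x^4y^2 - y^3 = C.


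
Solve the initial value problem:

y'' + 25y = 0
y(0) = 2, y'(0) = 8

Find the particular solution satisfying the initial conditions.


Characteristic roots of r² + 25 = 0 are ±5i, so y = C₁cos(5x) + C₂sin(5x).
Apply y(0) = 2: C₁ = 2. Differentiate and apply y'(0) = 8: 5·C₂ = 8, so C₂ = 8/5.
Particular solution: y = 2cos(5x) + (8/5)sin(5x).


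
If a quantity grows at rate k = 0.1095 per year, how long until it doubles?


Exponential growth: P(t) = P₀ e^(0.1095t). Set P(t)/P₀ = 2: e^(0.1095t) = 2.
Solve: t = ln(2)/0.1095 ≈ 6.33 years.


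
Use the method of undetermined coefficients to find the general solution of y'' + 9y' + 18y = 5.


Characteristic roots of r² + 9r + 18 = 0 are -3, -6.
y_h = C₁e^(-3x) + C₂e^(-6x).
Constant forcing; try y_p = A. Then 18A = 5 ⇒ A = 5/18.
General solution: y = C₁e^(-3x) + C₂e^(-6x) + 5/18.


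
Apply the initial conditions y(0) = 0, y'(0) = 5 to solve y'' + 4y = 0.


Characteristic roots of r² + 4 = 0 are ±2i, so y = C₁cos(2x) + C₂sin(2x).
Apply y(0) = 0: C₁ = 0. Differentiate and apply y'(0) = 5: 2·C₂ = 5, so C₂ = 5/2.
Particular solution: y = (5/2)sin(2x).


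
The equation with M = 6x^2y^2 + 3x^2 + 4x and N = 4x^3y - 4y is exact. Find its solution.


Check exactness: ∂M/∂y = 12x^2y and ∂N/∂x = 12x^2y; equal, so the equation is exact.
Integrate M with respect to x (treating y as constant): ∫M dx = 2x^3y^2 + x^3 + 2x^2 + h(y).
Differentiate w.r.t. y and set equal to N: the x-dependent terms already match, leaving h'(y) = -4y. Integrate: h(y) = -2y^2.
So F(x,y) = 2x^3y^2 + x^3 - 2y^2 + 2x^2.
General solution: 2x^3y^2 + x^3 - 2y^2 + 2x^2 = C.


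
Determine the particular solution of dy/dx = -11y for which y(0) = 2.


General solution of y' = -11y is y = Ce^(-11x).
Apply y(0) = 2: C = 2.
Particular solution: y = 2e^(-11x).


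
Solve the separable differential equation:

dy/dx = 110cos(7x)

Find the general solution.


g(y) = 1, so integrate directly: y = ∫ 110cos(7x) dx = (110/7)sin(7x) + C.


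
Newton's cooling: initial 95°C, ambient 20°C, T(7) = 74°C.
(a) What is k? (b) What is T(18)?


Newton's law: T(t) = T_a + (T₀ - T_a)e^(-kt).
(a) Use T(7) = 74: (74 - 20)/(95 - 20) = e^(-k·7), so k = -ln(0.720)/7 ≈ 0.0469.
(b) Apply k to t = 18: T(18) = 20 + (75)e^(-0.845) ≈ 52.2°C.


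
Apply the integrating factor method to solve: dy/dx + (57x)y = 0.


P(x) = 57x ⇒ μ = e^((57/2)x²).
Q(x) = 0 so μ y is constant: y = Ce^(-(57/2)x²).


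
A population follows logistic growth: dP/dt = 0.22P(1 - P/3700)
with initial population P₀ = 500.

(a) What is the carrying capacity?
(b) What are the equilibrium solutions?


Logistic ODE dP/dt = 0.22P(1 - P/3700) has equilibria where dP/dt = 0, i.e. P = 0 or P = 3700.
The coefficient (1 - P/K) = 0 when P = K, identifying K = 3700 as the carrying capacity.
(a) K = 3700; (b) equilibria P = 0 and P = 3700.


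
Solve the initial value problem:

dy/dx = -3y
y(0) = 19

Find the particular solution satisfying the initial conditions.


General solution of y' = -3y is y = Ce^(-3x).
Apply y(0) = 19: C = 19.
Particular solution: y = 19e^(-3x).


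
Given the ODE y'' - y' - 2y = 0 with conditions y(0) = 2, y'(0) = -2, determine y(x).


Characteristic roots of r² - r - 2 = 0 are -1, 2.
General solution y = c₁ e^(-x) + c₂ e^(2x).
Apply y(0) = 2: c₁ + c₂ = 2. Apply y'(0) = -2: -1 c₁ + 2 c₂ = -2.
Solve: c₁ = 2, c₂ = 0.
Particular solution: y = 2e^(-x) + 0e^(2x).


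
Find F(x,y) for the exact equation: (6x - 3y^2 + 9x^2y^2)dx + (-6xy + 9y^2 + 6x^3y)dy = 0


Check exactness: ∂M/∂y = -6y + 18x^2y and ∂N/∂x = -6y + 18x^2y; equal, so the equation is exact.
Integrate M with respect to x (treating y as constant): ∫M dx = 3x^2 - 3xy^2 + 3x^3y^2 + h(y).
Differentiate w.r.t. y and set equal to N: the x-dependent terms already match, leaving h'(y) = 9y^2. Integrate: h(y) = 3y^3.
So F(x,y) = 3x^2 - 3xy^2 + 3y^3 + 3x^3y^2.
General solution: 3x^2 - 3xy^2 + 3y^3 + 3x^3y^2 = C.


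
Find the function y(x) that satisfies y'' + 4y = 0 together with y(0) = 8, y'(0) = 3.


Characteristic roots of r² + 4 = 0 are ±2i, so y = C₁cos(2x) + C₂sin(2x).
Apply y(0) = 8: C₁ = 8. Differentiate and apply y'(0) = 3: 2·C₂ = 3, so C₂ = 3/2.
Particular solution: y = 8cos(2x) + (3/2)sin(2x).


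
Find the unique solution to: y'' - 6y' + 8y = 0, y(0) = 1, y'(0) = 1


Characteristic roots of r² - 6r + 8 = 0 are 4, 2.
General solution y = c₁ e^(4x) + c₂ e^(2x).
Apply y(0) = 1: c₁ + c₂ = 1. Apply y'(0) = 1: 4 c₁ + 2 c₂ = 1.
Solve: c₁ = -1/2, c₂ = 3/2.
Particular solution: y = -(1/2)e^(4x) + (3/2)e^(2x).


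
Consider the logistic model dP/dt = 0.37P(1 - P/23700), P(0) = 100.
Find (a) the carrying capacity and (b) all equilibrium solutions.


Logistic ODE dP/dt = 0.37P(1 - P/23700) has equilibria where dP/dt = 0, i.e. P = 0 or P = 23700.
The coefficient (1 - P/K) = 0 when P = K, identifying K = 23700 as the carrying capacity.
(a) K = 23700; (b) equilibria P = 0 and P = 23700.


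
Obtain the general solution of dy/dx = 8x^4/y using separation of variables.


Separate variables: y dy = 8x^4 dx.
Integrate both sides: y²/2 = (8/5)x^5 + C₀.
Multiply by 2: y² = (16/5)x^5 + C.


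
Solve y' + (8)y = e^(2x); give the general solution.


P(x) = 8 ⇒ μ = e^(8x).
(μ y)' = e^(10x) ⇒ μ y = e^(10x)/10 + C.
Divide by μ: y = (1/10)e^(2x) + Ce^(-8x).


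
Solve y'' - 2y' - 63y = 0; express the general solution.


Characteristic equation: r² - 2r - 63 = 0.
Factor: (r - 9)(r + 7) = 0 ⇒ r = 9, -7 (distinct real).
General solution: y = C₁e^(9x) + C₂e^(-7x).


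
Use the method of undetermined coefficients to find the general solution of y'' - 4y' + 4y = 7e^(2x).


Characteristic polynomial (r - 2)² = 0; repeated root r = 2.
y_h = (C₁ + C₂x)e^(2x). Forcing matches the repeated root (resonance), so try y_p = Ax² e^(2x).
Substitute and solve for A: 2A = 7, so A = 7/2.
General solution: y = (C₁ + C₂x + (7/2)x²)e^(2x).


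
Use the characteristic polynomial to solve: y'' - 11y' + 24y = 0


Characteristic equation: r² - 11r + 24 = 0.
Factor: (r - 3)(r - 8) = 0 ⇒ r = 3, 8 (distinct real).
General solution: y = C₁e^(3x) + C₂e^(8x).


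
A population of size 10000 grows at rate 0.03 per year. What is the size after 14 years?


The ODE dP/dt = 0.03P has solution P(t) = P(0)e^(0.03t).
Substitute P(0) = 10000 and t = 14: P(14) = 10000 e^(0.42) ≈ 15220.


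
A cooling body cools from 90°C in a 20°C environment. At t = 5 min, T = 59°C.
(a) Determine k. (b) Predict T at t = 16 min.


Newton's law: T(t) = T_a + (T₀ - T_a)e^(-kt).
(a) Use T(5) = 59: (59 - 20)/(90 - 20) = e^(-k·5), so k = -ln(0.557)/5 ≈ 0.1170.
(b) Apply k to t = 16: T(16) = 20 + (70)e^(-1.872) ≈ 30.8°C.


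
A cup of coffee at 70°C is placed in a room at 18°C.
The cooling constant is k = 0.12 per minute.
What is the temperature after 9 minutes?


Newton's law: dT/dt = -k(T - T_a) has solution T(t) = T_a + (T₀ - T_a)e^(-kt).
Plug in T_a = 18, T₀ = 70, k = 0.12, t = 9: T(9) = 18 + (52)e^(-1.08) ≈ 35.7°C.


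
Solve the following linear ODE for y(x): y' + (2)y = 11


P(x) = 2, Q(x) = 11; integrating factor μ = e^(2x).
(μ y)' = 11e^(2x) ⇒ μ y = (11/2)e^(2x) + C.
Divide by μ: y = 11/2 + Ce^(-2x).


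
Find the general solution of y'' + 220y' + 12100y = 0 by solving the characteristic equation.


Characteristic equation: r² + 220r + 12100 = 0, i.e. (r + 110)² = 0.
Repeated root r = -110; include an x factor for the second linearly independent solution.
General solution: y = (C₁ + C₂x)e^(-110x).


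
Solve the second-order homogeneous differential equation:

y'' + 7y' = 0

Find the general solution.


Characteristic equation: r² + 7r = 0.
Factor: (r - 0)(r + 7) = 0 ⇒ r = 0, -7 (distinct real).
General solution: y = C₁ + C₂e^(-7x).


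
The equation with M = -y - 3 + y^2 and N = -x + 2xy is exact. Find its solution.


Check exactness: ∂M/∂y = -1 + 2y and ∂N/∂x = -1 + 2y; equal, so the equation is exact.
Integrate M with respect to x (treating y as constant): ∫M dx = -xy - 3x + xy^2 + h(y).
Differentiate w.r.t. y and set equal to N: all terms match, so h'(y) = 0 and h is a constant absorbed into C.
General solution: -xy - 3x + xy^2 = C.


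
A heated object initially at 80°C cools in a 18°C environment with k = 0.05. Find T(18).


Newton's law: dT/dt = -k(T - T_a) has solution T(t) = T_a + (T₀ - T_a)e^(-kt).
Plug in T_a = 18, T₀ = 80, k = 0.05, t = 18: T(18) = 18 + (62)e^(-0.90) ≈ 43.2°C.


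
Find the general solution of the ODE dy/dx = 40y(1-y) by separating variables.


Separate: dy/[y(1-y)] = 40 dx.
Partial fractions: 1/[y(1-y)] = 1/y + 1/(1-y).
Integrate: ln|y/(1-y)| = 40x + C₀.
Solve for y: y = 1/(1 + Ce^(-40x)).


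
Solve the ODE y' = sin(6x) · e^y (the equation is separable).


Separate: e^(-y) dy = sin(6x) dx.
Integrate: -e^(-y) = -(1/6)cos(6x) + C₀.
Rearrange: e^(-y) = (1/6)cos(6x) + C.


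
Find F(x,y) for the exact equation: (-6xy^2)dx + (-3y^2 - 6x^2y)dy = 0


Check exactness: ∂M/∂y = -12xy and ∂N/∂x = -12xy; equal, so the equation is exact.
Integrate M with respect to x (treating y as constant): ∫M dx = -3x^2y^2 + h(y).
Differentiate w.r.t. y and set equal to N: the x-dependent terms already match, leaving h'(y) = -3y^2. Integrate: h(y) = -y^3.
So F(x,y) = -y^3 - 3x^2y^2.
General solution: -y^3 - 3x^2y^2 = C.


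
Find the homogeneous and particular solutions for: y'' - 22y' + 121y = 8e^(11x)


Characteristic polynomial (r - 11)² = 0; repeated root r = 11.
y_h = (C₁ + C₂x)e^(11x). Forcing matches the repeated root (resonance), so try y_p = Ax² e^(11x).
Substitute and solve for A: 2A = 8, so A = 4.
General solution: y = (C₁ + C₂x + 4x²)e^(11x).


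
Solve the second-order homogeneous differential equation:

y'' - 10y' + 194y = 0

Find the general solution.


Characteristic equation: r² - 10r + 194 = 0.
Discriminant is negative; roots r = 5 ± 13i (complex conjugate pair).
General solution uses e^(α x)(C₁ cos(β x) + C₂ sin(β x)): y = e^(5x)(C₁cos(13x) + C₂sin(13x)).


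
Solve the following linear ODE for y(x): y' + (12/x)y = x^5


P(x) = 12/x ⇒ μ = x^12.
(x^12 y)' = x^17 ⇒ x^12 y = x^18/(18) + C.
Solve for y: y = (1/18)x^6 + C/x^12.


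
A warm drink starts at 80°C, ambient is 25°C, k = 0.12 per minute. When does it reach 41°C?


From T(t) = T_a + (T₀ - T_a)e^(-kt), set T(t) = 41:
(41 - 25) / (80 - 25) = e^(-0.12t), so t = -ln(0.291)/0.12 ≈ 10.3 minutes.


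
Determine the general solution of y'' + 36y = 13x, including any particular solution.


Homogeneous: r² + 36 = 0 ⇒ r = ±6i, y_h = C₁cos(6x) + C₂sin(6x).
Polynomial forcing; try y_p = Ax + B. Then y_p'' + 36 y_p = 36(Ax + B) = 13x, so B = 0 and A = 13/36.
General solution: y = C₁cos(6x) + C₂sin(6x) + (13/36)x.


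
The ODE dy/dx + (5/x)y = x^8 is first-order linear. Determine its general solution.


P(x) = 5/x ⇒ μ = x^5.
(x^5 y)' = x^5·x^8 = x^13.
Integrate: x^5 y = x^14/(14) + C.
Solve for y: y = (1/14)x^9 + C/x^5.


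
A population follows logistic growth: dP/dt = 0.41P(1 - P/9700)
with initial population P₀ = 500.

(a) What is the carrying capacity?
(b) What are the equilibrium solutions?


Logistic ODE dP/dt = 0.41P(1 - P/9700) has equilibria where dP/dt = 0, i.e. P = 0 or P = 9700.
The coefficient (1 - P/K) = 0 when P = K, identifying K = 9700 as the carrying capacity.
(a) K = 9700; (b) equilibria P = 0 and P = 9700.


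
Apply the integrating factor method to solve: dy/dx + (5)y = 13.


P(x) = 5, Q(x) = 13; integrating factor μ = e^(5x).
(μ y)' = 13e^(5x) ⇒ μ y = (13/5)e^(5x) + C.
Divide by μ: y = 13/5 + Ce^(-5x).


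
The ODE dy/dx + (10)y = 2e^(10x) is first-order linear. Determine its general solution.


P(x) = 10 ⇒ μ = e^(10x).
(μ y)' = 2e^(20x) ⇒ μ y = (2/20)e^(20x) + C.
Divide by μ: y = (1/10)e^(10x) + Ce^(-10x).


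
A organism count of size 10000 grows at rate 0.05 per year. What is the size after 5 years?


The ODE dP/dt = 0.05P has solution P(t) = P(0)e^(0.05t).
Substitute P(0) = 10000 and t = 5: P(5) = 10000 e^(0.25) ≈ 12840.


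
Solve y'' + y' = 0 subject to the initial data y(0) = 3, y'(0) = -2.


Characteristic roots of r² + r = 0 are 0, -1.
General solution y = c₁ + c₂ e^(-x).
Apply y(0) = 3: c₁ + c₂ = 3. Apply y'(0) = -2: 0 c₁ - 1 c₂ = -2.
Solve: c₁ = 1, c₂ = 2.
Particular solution: y = 1 + 2e^(-x).


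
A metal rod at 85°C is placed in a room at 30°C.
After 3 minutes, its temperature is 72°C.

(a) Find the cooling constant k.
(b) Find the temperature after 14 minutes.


Newton's law: T(t) = T_a + (T₀ - T_a)e^(-kt).
(a) Use T(3) = 72: (72 - 30)/(85 - 30) = e^(-k·3), so k = -ln(0.764)/3 ≈ 0.0899.
(b) Apply k to t = 14: T(14) = 30 + (55)e^(-1.258) ≈ 45.6°C.


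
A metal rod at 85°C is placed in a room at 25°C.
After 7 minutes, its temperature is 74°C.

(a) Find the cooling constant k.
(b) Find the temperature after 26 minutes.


Newton's law: T(t) = T_a + (T₀ - T_a)e^(-kt).
(a) Use T(7) = 74: (74 - 25)/(85 - 25) = e^(-k·7), so k = -ln(0.817)/7 ≈ 0.0289.
(b) Apply k to t = 26: T(26) = 25 + (60)e^(-0.752) ≈ 53.3°C.


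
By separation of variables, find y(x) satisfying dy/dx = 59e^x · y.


Separate variables: dy/y = 59e^x dx.
Integrate: ln|y| = 59e^x + C₀.
Exponentiate: y = Ce^(59e^x).


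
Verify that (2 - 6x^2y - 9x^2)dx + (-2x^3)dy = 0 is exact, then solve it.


Check exactness: ∂M/∂y = -6x^2 and ∂N/∂x = -6x^2; equal, so the equation is exact.
Integrate M with respect to x (treating y as constant): ∫M dx = 2x - 2x^3y - 3x^3 + h(y).
Differentiate w.r.t. y and set equal to N: all terms match, so h'(y) = 0 and h is a constant absorbed into C.
General solution: 2x - 2x^3y - 3x^3 = C.


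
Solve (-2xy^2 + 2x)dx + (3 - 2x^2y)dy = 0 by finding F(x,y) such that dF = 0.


Check exactness: ∂M/∂y = -4xy and ∂N/∂x = -4xy; equal, so the equation is exact.
Integrate M with respect to x (treating y as constant): ∫M dx = -x^2y^2 + x^2 + h(y).
Differentiate w.r.t. y and set equal to N: the x-dependent terms already match, leaving h'(y) = 3. Integrate: h(y) = 3y.
So F(x,y) = 3y - x^2y^2 + x^2.
General solution: 3y - x^2y^2 + x^2 = C.


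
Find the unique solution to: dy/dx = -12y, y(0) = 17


General solution of y' = -12y is y = Ce^(-12x).
Apply y(0) = 17: C = 17.
Particular solution: y = 17e^(-12x).


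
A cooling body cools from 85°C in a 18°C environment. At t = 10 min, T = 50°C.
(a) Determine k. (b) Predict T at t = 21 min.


Newton's law: T(t) = T_a + (T₀ - T_a)e^(-kt).
(a) Use T(10) = 50: (50 - 18)/(85 - 18) = e^(-k·10), so k = -ln(0.478)/10 ≈ 0.0739.
(b) Apply k to t = 21: T(21) = 18 + (67)e^(-1.552) ≈ 32.2°C.


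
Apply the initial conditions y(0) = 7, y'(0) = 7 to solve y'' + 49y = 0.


Characteristic roots of r² + 49 = 0 are ±7i, so y = C₁cos(7x) + C₂sin(7x).
Apply y(0) = 7: C₁ = 7. Differentiate and apply y'(0) = 7: 7·C₂ = 7, so C₂ = 1.
Particular solution: y = 7cos(7x) + sin(7x).


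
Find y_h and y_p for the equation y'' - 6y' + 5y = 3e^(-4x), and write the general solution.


Characteristic roots of r² - 6r + 5 = 0 are 5, 1.
y_h = C₁e^(5x) + C₂e^(x).
Forcing exponent -4 is not a characteristic root; try y_p = Ae^(-4x).
Substitute: A·(16 + (-6)·-4 + (5)) = A·45 = 3, so A = 1/15.
General solution: y = C₁e^(5x) + C₂e^(x) + (1/15)e^(-4x).


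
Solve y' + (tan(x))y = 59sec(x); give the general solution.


P(x) = tan(x) ⇒ μ = e^(∫tan(x)dx) = sec(x).
(sec(x) y)' = 59sec²(x) ⇒ sec(x) y = 59tan(x) + C.
Multiply by cos(x): y = 59sin(x) + C·cos(x).


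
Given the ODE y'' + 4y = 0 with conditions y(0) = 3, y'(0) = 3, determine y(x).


Characteristic roots of r² + 4 = 0 are ±2i, so y = C₁cos(2x) + C₂sin(2x).
Apply y(0) = 3: C₁ = 3. Differentiate and apply y'(0) = 3: 2·C₂ = 3, so C₂ = 3/2.
Particular solution: y = 3cos(2x) + (3/2)sin(2x).


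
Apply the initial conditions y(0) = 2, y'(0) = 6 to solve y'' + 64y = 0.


Characteristic roots of r² + 64 = 0 are ±8i, so y = C₁cos(8x) + C₂sin(8x).
Apply y(0) = 2: C₁ = 2. Differentiate and apply y'(0) = 6: 8·C₂ = 6, so C₂ = 3/4.
Particular solution: y = 2cos(8x) + (3/4)sin(8x).


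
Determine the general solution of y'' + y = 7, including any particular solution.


Homogeneous part: r² + 1 = 0 ⇒ r = ±1i, so y_h = C₁cos(x) + C₂sin(x).
Try constant y_p = A; plug in: 1A = 7 ⇒ A = 7.
General solution: y = C₁cos(x) + C₂sin(x) + 7.


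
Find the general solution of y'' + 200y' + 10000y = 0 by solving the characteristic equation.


Characteristic equation: r² + 200r + 10000 = 0, i.e. (r + 100)² = 0.
Repeated root r = -100; include an x factor for the second linearly independent solution.
General solution: y = (C₁ + C₂x)e^(-100x).


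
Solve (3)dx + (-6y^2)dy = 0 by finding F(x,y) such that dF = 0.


Check exactness: ∂M/∂y = 0 and ∂N/∂x = 0; equal, so the equation is exact.
Integrate M with respect to x (treating y as constant): ∫M dx = 3x + h(y).
Differentiate w.r.t. y and set equal to N: the x-dependent terms already match, leaving h'(y) = -6y^2. Integrate: h(y) = -2y^3.
So F(x,y) = 3x - 2y^3.
General solution: 3x - 2y^3 = C.


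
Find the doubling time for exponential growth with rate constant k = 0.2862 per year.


Exponential growth: P(t) = P₀ e^(0.2862t). Set P(t)/P₀ = 2: e^(0.2862t) = 2.
Solve: t = ln(2)/0.2862 ≈ 2.42 years.


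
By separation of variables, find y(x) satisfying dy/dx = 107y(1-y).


Separate: dy/[y(1-y)] = 107 dx.
Partial fractions: 1/[y(1-y)] = 1/y + 1/(1-y).
Integrate: ln|y/(1-y)| = 107x + C₀.
Solve for y: y = 1/(1 + Ce^(-107x)).


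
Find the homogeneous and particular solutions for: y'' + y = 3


Homogeneous part: r² + 1 = 0 ⇒ r = ±1i, so y_h = C₁cos(x) + C₂sin(x).
Try constant y_p = A; plug in: 1A = 3 ⇒ A = 3.
General solution: y = C₁cos(x) + C₂sin(x) + 3.


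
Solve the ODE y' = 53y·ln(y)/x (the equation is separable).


Separate: dy/[y ln(y)] = 53 dx/x.
Substitute u = ln(y): du/u = 53 dx/x.
Integrate: ln|ln(y)| = 53ln|x| + C₀, hence ln(y) = C·x^53.


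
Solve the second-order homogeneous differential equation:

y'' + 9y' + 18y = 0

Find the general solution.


Characteristic equation: r² + 9r + 18 = 0.
Factor: (r + 6)(r + 3) = 0 ⇒ r = -6, -3 (distinct real).
General solution: y = C₁e^(-6x) + C₂e^(-3x).


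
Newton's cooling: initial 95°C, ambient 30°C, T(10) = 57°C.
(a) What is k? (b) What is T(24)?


Newton's law: T(t) = T_a + (T₀ - T_a)e^(-kt).
(a) Use T(10) = 57: (57 - 30)/(95 - 30) = e^(-k·10), so k = -ln(0.415)/10 ≈ 0.0879.
(b) Apply k to t = 24: T(24) = 30 + (65)e^(-2.109) ≈ 37.9°C.


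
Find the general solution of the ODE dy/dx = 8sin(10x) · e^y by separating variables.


Separate: e^(-y) dy = 8sin(10x) dx.
Integrate: -e^(-y) = -(4/5)cos(10x) + C₀.
Rearrange: e^(-y) = (4/5)cos(10x) + C.


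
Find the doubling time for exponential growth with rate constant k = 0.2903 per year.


Exponential growth: P(t) = P₀ e^(0.2903t). Set P(t)/P₀ = 2: e^(0.2903t) = 2.
Solve: t = ln(2)/0.2903 ≈ 2.39 years.


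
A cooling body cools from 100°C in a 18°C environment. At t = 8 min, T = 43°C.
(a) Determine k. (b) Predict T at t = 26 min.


Newton's law: T(t) = T_a + (T₀ - T_a)e^(-kt).
(a) Use T(8) = 43: (43 - 18)/(100 - 18) = e^(-k·8), so k = -ln(0.305)/8 ≈ 0.1485.
(b) Apply k to t = 26: T(26) = 18 + (82)e^(-3.860) ≈ 19.7°C.


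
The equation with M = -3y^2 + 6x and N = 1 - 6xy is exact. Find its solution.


Check exactness: ∂M/∂y = -6y and ∂N/∂x = -6y; equal, so the equation is exact.
Integrate M with respect to x (treating y as constant): ∫M dx = -3xy^2 + 3x^2 + h(y).
Differentiate w.r.t. y and set equal to N: the x-dependent terms already match, leaving h'(y) = 1. Integrate: h(y) = y.
So F(x,y) = y - 3xy^2 + 3x^2.
General solution: y - 3xy^2 + 3x^2 = C.


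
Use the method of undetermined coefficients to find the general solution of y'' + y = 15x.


Homogeneous: r² + 1 = 0 ⇒ r = ±1i, y_h = C₁cos(x) + C₂sin(x).
Polynomial forcing; try y_p = Ax + B. Then y_p'' + 1 y_p = 1(Ax + B) = 15x, so B = 0 and A = 15.
General solution: y = C₁cos(x) + C₂sin(x) + 15x.


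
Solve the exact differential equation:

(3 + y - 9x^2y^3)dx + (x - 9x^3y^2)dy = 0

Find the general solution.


Check exactness: ∂M/∂y = 1 - 27x^2y^2 and ∂N/∂x = 1 - 27x^2y^2; equal, so the equation is exact.
Integrate M with respect to x (treating y as constant): ∫M dx = 3x + xy - 3x^3y^3 + h(y).
Differentiate w.r.t. y and set equal to N: all terms match, so h'(y) = 0 and h is a constant absorbed into C.
General solution: 3x + xy - 3x^3y^3 = C.


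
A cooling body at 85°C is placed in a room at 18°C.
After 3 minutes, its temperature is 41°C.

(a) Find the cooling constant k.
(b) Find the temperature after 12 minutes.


Newton's law: T(t) = T_a + (T₀ - T_a)e^(-kt).
(a) Use T(3) = 41: (41 - 18)/(85 - 18) = e^(-k·3), so k = -ln(0.343)/3 ≈ 0.3564.
(b) Apply k to t = 12: T(12) = 18 + (67)e^(-4.277) ≈ 18.9°C.


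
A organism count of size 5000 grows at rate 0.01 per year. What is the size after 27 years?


The ODE dP/dt = 0.01P has solution P(t) = P(0)e^(0.01t).
Substitute P(0) = 5000 and t = 27: P(27) = 5000 e^(0.27) ≈ 6550.


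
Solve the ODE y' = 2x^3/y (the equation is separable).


Separate variables: y dy = 2x^3 dx.
Integrate both sides: y²/2 = (1/2)x^4 + C₀.
Multiply by 2: y² = x^4 + C.


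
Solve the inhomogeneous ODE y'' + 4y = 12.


Homogeneous part: r² + 4 = 0 ⇒ r = ±2i, so y_h = C₁cos(2x) + C₂sin(2x).
Try constant y_p = A; plug in: 4A = 12 ⇒ A = 3.
General solution: y = C₁cos(2x) + C₂sin(2x) + 3.


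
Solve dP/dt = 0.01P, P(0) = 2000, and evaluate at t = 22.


The ODE dP/dt = 0.01P has solution P(t) = P(0)e^(0.01t).
Substitute P(0) = 2000 and t = 22: P(22) = 2000 e^(0.22) ≈ 2492.


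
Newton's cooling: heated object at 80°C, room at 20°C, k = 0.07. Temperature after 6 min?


Newton's law: dT/dt = -k(T - T_a) has solution T(t) = T_a + (T₀ - T_a)e^(-kt).
Plug in T_a = 20, T₀ = 80, k = 0.07, t = 6: T(6) = 20 + (60)e^(-0.42) ≈ 59.4°C.


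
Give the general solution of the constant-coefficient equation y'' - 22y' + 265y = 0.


Characteristic equation: r² - 22r + 265 = 0.
Discriminant is negative; roots r = 11 ± 12i (complex conjugate pair).
General solution uses e^(α x)(C₁ cos(β x) + C₂ sin(β x)): y = e^(11x)(C₁cos(12x) + C₂sin(12x)).


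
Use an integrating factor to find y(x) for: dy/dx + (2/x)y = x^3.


P(x) = 2/x ⇒ μ = x^2.
(x^2 y)' = x^5 ⇒ x^2 y = x^6/(6) + C.
Solve for y: y = (1/6)x^4 + C/x^2.


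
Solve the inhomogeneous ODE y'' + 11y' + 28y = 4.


Characteristic roots of r² + 11r + 28 = 0 are -4, -7.
y_h = C₁e^(-4x) + C₂e^(-7x).
Constant forcing; try y_p = A. Then 28A = 4 ⇒ A = 1/7.
General solution: y = C₁e^(-4x) + C₂e^(-7x) + 1/7.


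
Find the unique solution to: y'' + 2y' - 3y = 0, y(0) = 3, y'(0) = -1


Characteristic roots of r² + 2r - 3 = 0 are 1, -3.
General solution y = c₁ e^(x) + c₂ e^(-3x).
Apply y(0) = 3: c₁ + c₂ = 3. Apply y'(0) = -1: 1 c₁ - 3 c₂ = -1.
Solve: c₁ = 2, c₂ = 1.
Particular solution: y = 2e^(x) + e^(-3x).


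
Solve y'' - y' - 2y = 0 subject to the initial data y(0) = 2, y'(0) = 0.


Characteristic roots of r² - r - 2 = 0 are 2, -1.
General solution y = c₁ e^(2x) + c₂ e^(-x).
Apply y(0) = 2: c₁ + c₂ = 2. Apply y'(0) = 0: 2 c₁ - 1 c₂ = 0.
Solve: c₁ = 2/3, c₂ = 4/3.
Particular solution: y = (2/3)e^(2x) + (4/3)e^(-x).


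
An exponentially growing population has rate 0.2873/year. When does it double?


Exponential growth: P(t) = P₀ e^(0.2873t). Set P(t)/P₀ = 2: e^(0.2873t) = 2.
Solve: t = ln(2)/0.2873 ≈ 2.41 years.


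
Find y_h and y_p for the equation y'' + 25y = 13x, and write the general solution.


Homogeneous: r² + 25 = 0 ⇒ r = ±5i, y_h = C₁cos(5x) + C₂sin(5x).
Polynomial forcing; try y_p = Ax + B. Then y_p'' + 25 y_p = 25(Ax + B) = 13x, so B = 0 and A = 13/25.
General solution: y = C₁cos(5x) + C₂sin(5x) + (13/25)x.


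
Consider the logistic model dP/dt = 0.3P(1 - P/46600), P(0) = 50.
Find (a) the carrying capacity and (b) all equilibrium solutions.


Logistic ODE dP/dt = 0.3P(1 - P/46600) has equilibria where dP/dt = 0, i.e. P = 0 or P = 46600.
The coefficient (1 - P/K) = 0 when P = K, identifying K = 46600 as the carrying capacity.
(a) K = 46600; (b) equilibria P = 0 and P = 46600.


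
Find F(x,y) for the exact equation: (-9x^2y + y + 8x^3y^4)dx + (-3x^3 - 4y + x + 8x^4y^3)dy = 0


Check exactness: ∂M/∂y = -9x^2 + 1 + 32x^3y^3 and ∂N/∂x = -9x^2 + 1 + 32x^3y^3; equal, so the equation is exact.
Integrate M with respect to x (treating y as constant): ∫M dx = -3x^3y + xy + 2x^4y^4 + h(y).
Differentiate w.r.t. y and set equal to N: the x-dependent terms already match, leaving h'(y) = -4y. Integrate: h(y) = -2y^2.
So F(x,y) = -3x^3y - 2y^2 + xy + 2x^4y^4.
General solution: -3x^3y - 2y^2 + xy + 2x^4y^4 = C.


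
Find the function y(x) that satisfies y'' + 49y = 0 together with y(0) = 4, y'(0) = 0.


Characteristic roots of r² + 49 = 0 are ±7i, so y = C₁cos(7x) + C₂sin(7x).
Apply y(0) = 4: C₁ = 4. Differentiate and apply y'(0) = 0: 7·C₂ = 0, so C₂ = 0.
Particular solution: y = 4cos(7x).


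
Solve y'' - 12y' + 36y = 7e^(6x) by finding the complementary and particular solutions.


Characteristic polynomial (r - 6)² = 0; repeated root r = 6.
y_h = (C₁ + C₂x)e^(6x). Forcing matches the repeated root (resonance), so try y_p = Ax² e^(6x).
Substitute and solve for A: 2A = 7, so A = 7/2.
General solution: y = (C₁ + C₂x + (7/2)x²)e^(6x).


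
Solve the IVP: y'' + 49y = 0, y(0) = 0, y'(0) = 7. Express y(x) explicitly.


Characteristic roots of r² + 49 = 0 are ±7i, so y = C₁cos(7x) + C₂sin(7x).
Apply y(0) = 0: C₁ = 0. Differentiate and apply y'(0) = 7: 7·C₂ = 7, so C₂ = 1.
Particular solution: y = sin(7x).


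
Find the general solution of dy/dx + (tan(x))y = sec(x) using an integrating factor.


P(x) = tan(x) ⇒ μ = e^(∫tan(x)dx) = sec(x).
(sec(x) y)' = sec²(x) ⇒ sec(x) y = tan(x) + C.
Multiply by cos(x): y = sin(x) + C·cos(x).


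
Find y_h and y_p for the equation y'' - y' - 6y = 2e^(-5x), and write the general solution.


Characteristic roots of r² - r - 6 = 0 are 3, -2.
y_h = C₁e^(3x) + C₂e^(-2x).
Forcing exponent -5 is not a characteristic root; try y_p = Ae^(-5x).
Substitute: A·(25 + (-1)·-5 + (-6)) = A·24 = 2, so A = 1/12.
General solution: y = C₁e^(3x) + C₂e^(-2x) + (1/12)e^(-5x).


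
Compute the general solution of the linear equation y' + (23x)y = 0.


P(x) = 23x ⇒ μ = e^((23/2)x²).
Q(x) = 0 so μ y is constant: y = Ce^(-(23/2)x²).


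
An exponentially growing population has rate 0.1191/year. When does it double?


Exponential growth: P(t) = P₀ e^(0.1191t). Set P(t)/P₀ = 2: e^(0.1191t) = 2.
Solve: t = ln(2)/0.1191 ≈ 5.82 years.


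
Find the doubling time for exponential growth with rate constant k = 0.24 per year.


Exponential growth: P(t) = P₀ e^(0.24t). Set P(t)/P₀ = 2: e^(0.24t) = 2.
Solve: t = ln(2)/0.24 ≈ 2.89 years.


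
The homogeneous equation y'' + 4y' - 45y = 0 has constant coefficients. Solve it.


Characteristic equation: r² + 4r - 45 = 0.
Factor: (r - 5)(r + 9) = 0 ⇒ r = 5, -9 (distinct real).
General solution: y = C₁e^(5x) + C₂e^(-9x).


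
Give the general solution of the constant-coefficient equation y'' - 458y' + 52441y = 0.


Characteristic equation: r² - 458r + 52441 = 0, i.e. (r - 229)² = 0.
Repeated root r = 229; include an x factor for the second linearly independent solution.
General solution: y = (C₁ + C₂x)e^(229x).


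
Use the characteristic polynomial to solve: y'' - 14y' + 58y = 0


Characteristic equation: r² - 14r + 58 = 0.
Discriminant is negative; roots r = 7 ± 3i (complex conjugate pair).
General solution uses e^(α x)(C₁ cos(β x) + C₂ sin(β x)): y = e^(7x)(C₁cos(3x) + C₂sin(3x)).


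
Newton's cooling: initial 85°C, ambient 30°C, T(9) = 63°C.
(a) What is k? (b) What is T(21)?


Newton's law: T(t) = T_a + (T₀ - T_a)e^(-kt).
(a) Use T(9) = 63: (63 - 30)/(85 - 30) = e^(-k·9), so k = -ln(0.600)/9 ≈ 0.0568.
(b) Apply k to t = 21: T(21) = 30 + (55)e^(-1.192) ≈ 46.7°C.


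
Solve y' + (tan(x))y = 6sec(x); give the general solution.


P(x) = tan(x) ⇒ μ = e^(∫tan(x)dx) = sec(x).
(sec(x) y)' = 6sec²(x) ⇒ sec(x) y = 6tan(x) + C.
Multiply by cos(x): y = 6sin(x) + C·cos(x).


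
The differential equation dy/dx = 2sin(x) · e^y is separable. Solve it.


Separate: e^(-y) dy = 2sin(x) dx.
Integrate: -e^(-y) = -2cos(x) + C₀.
Rearrange: e^(-y) = 2cos(x) + C.


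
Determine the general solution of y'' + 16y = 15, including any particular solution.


Homogeneous part: r² + 16 = 0 ⇒ r = ±4i, so y_h = C₁cos(4x) + C₂sin(4x).
Try constant y_p = A; plug in: 16A = 15 ⇒ A = 15/16.
General solution: y = C₁cos(4x) + C₂sin(4x) + 15/16.


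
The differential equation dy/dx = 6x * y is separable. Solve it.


Separate variables: dy/y = 6x dx.
Integrate: ln|y| = 3x^2 + C₀.
Exponentiate: y = Ce^(3x^2).


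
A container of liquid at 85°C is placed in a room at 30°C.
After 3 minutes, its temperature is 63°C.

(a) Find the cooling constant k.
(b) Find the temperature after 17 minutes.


Newton's law: T(t) = T_a + (T₀ - T_a)e^(-kt).
(a) Use T(3) = 63: (63 - 30)/(85 - 30) = e^(-k·3), so k = -ln(0.600)/3 ≈ 0.1703.
(b) Apply k to t = 17: T(17) = 30 + (55)e^(-2.895) ≈ 33.0°C.


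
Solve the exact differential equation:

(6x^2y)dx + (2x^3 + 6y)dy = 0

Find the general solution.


Check exactness: ∂M/∂y = 6x^2 and ∂N/∂x = 6x^2; equal, so the equation is exact.
Integrate M with respect to x (treating y as constant): ∫M dx = 2x^3y + h(y).
Differentiate w.r.t. y and set equal to N: the x-dependent terms already match, leaving h'(y) = 6y. Integrate: h(y) = 3y^2.
So F(x,y) = 2x^3y + 3y^2.
General solution: 2x^3y + 3y^2 = C.


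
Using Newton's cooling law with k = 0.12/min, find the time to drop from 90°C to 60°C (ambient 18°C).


From T(t) = T_a + (T₀ - T_a)e^(-kt), set T(t) = 60:
(60 - 18) / (90 - 18) = e^(-0.12t), so t = -ln(0.583)/0.12 ≈ 4.5 minutes.


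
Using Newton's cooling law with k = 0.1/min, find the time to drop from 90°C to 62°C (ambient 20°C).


From T(t) = T_a + (T₀ - T_a)e^(-kt), set T(t) = 62:
(62 - 20) / (90 - 20) = e^(-0.1t), so t = -ln(0.600)/0.1 ≈ 5.1 minutes.


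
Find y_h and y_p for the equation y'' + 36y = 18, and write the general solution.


Homogeneous part: r² + 36 = 0 ⇒ r = ±6i, so y_h = C₁cos(6x) + C₂sin(6x).
Try constant y_p = A; plug in: 36A = 18 ⇒ A = 1/2.
General solution: y = C₁cos(6x) + C₂sin(6x) + 1/2.


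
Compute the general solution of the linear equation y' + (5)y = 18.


P(x) = 5, Q(x) = 18; integrating factor μ = e^(5x).
(μ y)' = 18e^(5x) ⇒ μ y = (18/5)e^(5x) + C.
Divide by μ: y = 18/5 + Ce^(-5x).


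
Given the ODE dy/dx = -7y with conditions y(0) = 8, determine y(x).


General solution of y' = -7y is y = Ce^(-7x).
Apply y(0) = 8: C = 8.
Particular solution: y = 8e^(-7x).


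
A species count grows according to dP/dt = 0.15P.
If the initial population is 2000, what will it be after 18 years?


The ODE dP/dt = 0.15P has solution P(t) = P(0)e^(0.15t).
Substitute P(0) = 2000 and t = 18: P(18) = 2000 e^(2.70) ≈ 29759.


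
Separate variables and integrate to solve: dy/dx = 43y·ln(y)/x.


Separate: dy/[y ln(y)] = 43 dx/x.
Substitute u = ln(y): du/u = 43 dx/x.
Integrate: ln|ln(y)| = 43ln|x| + C₀, hence ln(y) = C·x^43.


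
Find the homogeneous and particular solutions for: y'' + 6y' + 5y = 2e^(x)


Characteristic roots of r² + 6r + 5 = 0 are -5, -1.
y_h = C₁e^(-5x) + C₂e^(-x).
Forcing exponent 1 is not a characteristic root; try y_p = Ae^(x).
Substitute: A·(1 + (6)·1 + (5)) = A·12 = 2, so A = 1/6.
General solution: y = C₁e^(-5x) + C₂e^(-x) + (1/6)e^(x).


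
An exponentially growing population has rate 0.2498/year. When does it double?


Exponential growth: P(t) = P₀ e^(0.2498t). Set P(t)/P₀ = 2: e^(0.2498t) = 2.
Solve: t = ln(2)/0.2498 ≈ 2.77 years.


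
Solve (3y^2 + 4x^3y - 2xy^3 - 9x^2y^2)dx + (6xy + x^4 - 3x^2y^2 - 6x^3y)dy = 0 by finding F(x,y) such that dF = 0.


Check exactness: ∂M/∂y = 6y + 4x^3 - 6xy^2 - 18x^2y and ∂N/∂x = 6y + 4x^3 - 6xy^2 - 18x^2y; equal, so the equation is exact.
Integrate M with respect to x (treating y as constant): ∫M dx = 3xy^2 + x^4y - x^2y^3 - 3x^3y^2 + h(y).
Differentiate w.r.t. y and set equal to N: all terms match, so h'(y) = 0 and h is a constant absorbed into C.
General solution: 3xy^2 + x^4y - x^2y^3 - 3x^3y^2 = C.
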